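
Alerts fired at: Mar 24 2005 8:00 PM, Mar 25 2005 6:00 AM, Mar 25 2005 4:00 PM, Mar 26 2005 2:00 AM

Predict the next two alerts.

Mar 26 2005 12:00 PM, Mar 26 2005 10:00 PM

The interval is a steady 10 hours (10, 10, 10).
Mar 26 2005 2:00 AM + 10 h = Mar 26 2005 12:00 PM.
Mar 26 2005 12:00 PM + 10 h = Mar 26 2005 10:00 PM.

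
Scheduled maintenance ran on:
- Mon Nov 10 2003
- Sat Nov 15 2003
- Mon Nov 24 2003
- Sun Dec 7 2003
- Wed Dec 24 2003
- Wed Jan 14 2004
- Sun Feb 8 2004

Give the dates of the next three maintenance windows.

The spacing grows by 4 each time: 5, 9, 13, 17, 21, 25 days.
Next gap: 29 days. Sun Feb 8 2004 + 29 days = Mon Mar 8 2004.
Next gap: 33 days. Mon Mar 8 2004 + 33 days = Sat Apr 10 2004.
Next gap: 37 days. Sat Apr 10 2004 + 37 days = Mon May 17 2004.

Mon Mar 8 2004, Sat Apr 10 2004, Mon May 17 2004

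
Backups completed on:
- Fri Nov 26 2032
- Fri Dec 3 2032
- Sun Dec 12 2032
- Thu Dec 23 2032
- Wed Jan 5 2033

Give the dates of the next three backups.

Gaps: 7, 9, 11, 13 days — each gap is 2 larger than the previous one.
Next gap: 15 days. Wed Jan 5 2033 + 15 days = Thu Jan 20 2033.
Next gap: 17 days. Thu Jan 20 2033 + 17 days = Sun Feb 6 2033.
Next gap: 19 days. Sun Feb 6 2033 + 19 days = Fri Feb 25 2033.

Thu Jan 20 2033, Sun Feb 6 2033, Fri Feb 25 2033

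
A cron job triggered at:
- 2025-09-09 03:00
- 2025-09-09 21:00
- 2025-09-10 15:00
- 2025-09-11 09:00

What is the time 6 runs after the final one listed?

Spacing: 18, 18, 18 h — constant 18 h.
2025-09-11 09:00 + 18 h = 2025-09-12 03:00.
2025-09-12 03:00 + 18 h = 2025-09-12 21:00.
2025-09-12 21:00 + 18 h = 2025-09-13 15:00.
2025-09-13 15:00 + 18 h = 2025-09-14 09:00.
2025-09-14 09:00 + 18 h = 2025-09-15 03:00.
2025-09-15 03:00 + 18 h = 2025-09-15 21:00.

2025-09-15 21:00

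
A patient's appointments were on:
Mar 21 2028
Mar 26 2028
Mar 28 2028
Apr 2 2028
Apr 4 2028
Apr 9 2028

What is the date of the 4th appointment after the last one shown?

Apr 23 2028

The gap pattern 5, 2, 5, 2, 5 repeats every 2 events.
These are the Tuesdays and Sundays of each week.
The following Tuesday is Apr 11 2028.
Next Sunday: Apr 16 2028.
The following Tuesday is Apr 18 2028.
Next Sunday: Apr 23 2028.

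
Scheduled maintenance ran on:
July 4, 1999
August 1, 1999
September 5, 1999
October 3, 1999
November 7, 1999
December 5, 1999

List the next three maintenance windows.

January 2, 2000; February 6, 2000; March 5, 2000

Gaps: 28, 35, 28, 35, 28 days — a mix of 28 and 35. Every date is a Sunday.
Each is the 1st Sunday of its month.
1st Sunday of January 2000: January 2, 2000.
February 2000 — 1st Sunday is February 6, 2000.
1st Sunday of March 2000: March 5, 2000.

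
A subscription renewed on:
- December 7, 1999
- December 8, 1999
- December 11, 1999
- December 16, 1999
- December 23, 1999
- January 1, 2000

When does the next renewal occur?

January 12, 2000

Gaps: 1, 3, 5, 7, 9 days — each gap is 2 larger than the previous one.
Next gap: 11 days. January 1, 2000 + 11 days = January 12, 2000.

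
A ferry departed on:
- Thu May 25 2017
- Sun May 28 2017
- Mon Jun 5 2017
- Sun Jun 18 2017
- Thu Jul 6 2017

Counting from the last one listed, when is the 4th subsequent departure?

Intervals are 3, 8, 13, 18 days — an arithmetic progression with common difference 5.
Next gap: 23 days. Thu Jul 6 2017 + 23 days = Sat Jul 29 2017.
Next gap: 28 days. Sat Jul 29 2017 + 28 days = Sat Aug 26 2017.
Next gap: 33 days. Sat Aug 26 2017 + 33 days = Thu Sep 28 2017.
Next gap: 38 days. Thu Sep 28 2017 + 38 days = Sun Nov 5 2017.

Sun Nov 5 2017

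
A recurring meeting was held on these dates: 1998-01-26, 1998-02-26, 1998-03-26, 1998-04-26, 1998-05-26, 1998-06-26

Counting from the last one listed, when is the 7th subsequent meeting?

1999-01-26

Gaps: 31, 28, 31, 30, 31 days — not constant. Every event is on the 26th of the month.
Pattern: the 26th of each month.
July 1998: 1998-07-26.
August 1998: 1998-08-26.
Next: September 1998 → 1998-09-26.
October 1998: 1998-10-26.
November 1998: 1998-11-26.
Next: December 1998 → 1998-12-26.
January 1999: 1999-01-26.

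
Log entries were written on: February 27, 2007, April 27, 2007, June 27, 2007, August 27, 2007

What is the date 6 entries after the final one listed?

Gaps: 59, 61, 61 days — not constant. Every event is on the 27th of the month.
Pattern: the 27th of every 2 months.
October 2007: October 27, 2007.
Next: December 2007 → December 27, 2007.
February 2008: February 27, 2008.
April 2008: April 27, 2008.
Next: June 2008 → June 27, 2008.
Next: August 2008 → August 27, 2008.

August 27, 2008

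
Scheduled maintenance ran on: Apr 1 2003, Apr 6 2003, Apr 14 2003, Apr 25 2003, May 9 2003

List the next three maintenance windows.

The spacing grows by 3 each time: 5, 8, 11, 14 days.
Next gap: 17 days. May 9 2003 + 17 days = May 26 2003.
Next gap: 20 days. May 26 2003 + 20 days = Jun 15 2003.
Next gap: 23 days. Jun 15 2003 + 23 days = Jul 8 2003.

May 26 2003, Jun 15 2003, Jul 8 2003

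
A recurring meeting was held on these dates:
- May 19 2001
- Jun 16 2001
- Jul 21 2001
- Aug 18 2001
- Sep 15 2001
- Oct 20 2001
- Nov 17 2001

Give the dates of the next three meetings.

Gaps: 28, 35, 28, 28, 35, 28 days — a mix of 28 and 35. Every date is a Saturday.
Each is the 3rd Saturday of its month.
3rd Saturday of December 2001: Dec 15 2001.
January 2002 — 3rd Saturday is Jan 19 2002.
3rd Saturday of February 2002: Feb 16 2002.

Dec 15 2001, Jan 19 2002, Feb 16 2002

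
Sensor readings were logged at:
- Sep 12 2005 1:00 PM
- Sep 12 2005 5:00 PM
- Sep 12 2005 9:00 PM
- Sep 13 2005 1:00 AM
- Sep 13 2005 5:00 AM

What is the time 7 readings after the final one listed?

The interval is a steady 4 hours (4, 4, 4, 4).
Sep 13 2005 5:00 AM + 4 h = Sep 13 2005 9:00 AM.
Sep 13 2005 9:00 AM + 4 h = Sep 13 2005 1:00 PM.
Sep 13 2005 1:00 PM + 4 h = Sep 13 2005 5:00 PM.
Sep 13 2005 5:00 PM + 4 h = Sep 13 2005 9:00 PM.
Sep 13 2005 9:00 PM + 4 h = Sep 14 2005 1:00 AM.
Sep 14 2005 1:00 AM + 4 h = Sep 14 2005 5:00 AM.
Sep 14 2005 5:00 AM + 4 h = Sep 14 2005 9:00 AM.

Sep 14 2005 9:00 AM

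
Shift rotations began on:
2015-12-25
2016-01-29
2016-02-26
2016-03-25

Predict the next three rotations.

2016-04-29, 2016-05-27, 2016-06-24

These are Fridays with 35, 28, 28-day gaps.
Each is the final Friday of its month — 2016-01-29 is past the 28th, so '4th Friday' doesn't fit.
Last Friday of April 2016: 2016-04-29.
May 2016 ends with Friday 2016-05-27.
Last Friday of June 2016: 2016-06-24.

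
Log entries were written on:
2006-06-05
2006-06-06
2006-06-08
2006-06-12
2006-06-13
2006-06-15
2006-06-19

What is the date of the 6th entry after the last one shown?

The gap pattern 1, 2, 4, 1, 2, 4 repeats every 3 events.
These are the Mondays, Tuesdays and Thursdays of each week.
Next Tuesday: 2006-06-20.
The following Thursday is 2006-06-22.
The following Monday is 2006-06-26.
Next Tuesday: 2006-06-27.
The following Thursday is 2006-06-29.
The following Monday is 2006-07-03.

2006-07-03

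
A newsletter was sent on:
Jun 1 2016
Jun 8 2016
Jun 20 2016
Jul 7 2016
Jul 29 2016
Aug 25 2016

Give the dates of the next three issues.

Intervals are 7, 12, 17, 22, 27 days — an arithmetic progression with common difference 5.
Next gap: 32 days. Aug 25 2016 + 32 days = Sep 26 2016.
Next gap: 37 days. Sep 26 2016 + 37 days = Nov 2 2016.
Next gap: 42 days. Nov 2 2016 + 42 days = Dec 14 2016.

Sep 26 2016, Nov 2 2016, Dec 14 2016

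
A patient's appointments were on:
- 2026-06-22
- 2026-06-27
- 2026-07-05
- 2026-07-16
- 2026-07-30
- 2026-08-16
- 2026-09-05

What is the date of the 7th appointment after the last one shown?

The spacing grows by 3 each time: 5, 8, 11, 14, 17, 20 days.
Next gap: 23 days. 2026-09-05 + 23 days = 2026-09-28.
Next gap: 26 days. 2026-09-28 + 26 days = 2026-10-24.
Next gap: 29 days. 2026-10-24 + 29 days = 2026-11-22.
Next gap: 32 days. 2026-11-22 + 32 days = 2026-12-24.
Next gap: 35 days. 2026-12-24 + 35 days = 2027-01-28.
Next gap: 38 days. 2027-01-28 + 38 days = 2027-03-07.
Next gap: 41 days. 2027-03-07 + 41 days = 2027-04-17.

2027-04-17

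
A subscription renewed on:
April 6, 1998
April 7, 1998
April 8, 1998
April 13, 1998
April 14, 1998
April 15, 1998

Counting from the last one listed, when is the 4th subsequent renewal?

Every event lands on a Monday or Tuesday or Wednesday (gaps cycle 1, 1, 5, 1, 1).
So the schedule is: every Monday, Tuesday and Wednesday.
Next Monday: April 20, 1998.
Next Tuesday: April 21, 1998.
Next Wednesday: April 22, 1998.
The following Monday is April 27, 1998.

April 27, 1998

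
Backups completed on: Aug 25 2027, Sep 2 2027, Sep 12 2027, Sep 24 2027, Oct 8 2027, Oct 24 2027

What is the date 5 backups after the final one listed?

Feb 11 2028

Gaps: 8, 10, 12, 14, 16 days — each gap is 2 larger than the previous one.
Next gap: 18 days. Oct 24 2027 + 18 days = Nov 11 2027.
Next gap: 20 days. Nov 11 2027 + 20 days = Dec 1 2027.
Next gap: 22 days. Dec 1 2027 + 22 days = Dec 23 2027.
Next gap: 24 days. Dec 23 2027 + 24 days = Jan 16 2028.
Next gap: 26 days. Jan 16 2028 + 26 days = Feb 11 2028.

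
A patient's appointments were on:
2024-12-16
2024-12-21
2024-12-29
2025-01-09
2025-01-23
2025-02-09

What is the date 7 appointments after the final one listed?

Intervals are 5, 8, 11, 14, 17 days — an arithmetic progression with common difference 3.
Next gap: 20 days. 2025-02-09 + 20 days = 2025-03-01.
Next gap: 23 days. 2025-03-01 + 23 days = 2025-03-24.
Next gap: 26 days. 2025-03-24 + 26 days = 2025-04-19.
Next gap: 29 days. 2025-04-19 + 29 days = 2025-05-18.
Next gap: 32 days. 2025-05-18 + 32 days = 2025-06-19.
Next gap: 35 days. 2025-06-19 + 35 days = 2025-07-24.
Next gap: 38 days. 2025-07-24 + 38 days = 2025-08-31.

2025-08-31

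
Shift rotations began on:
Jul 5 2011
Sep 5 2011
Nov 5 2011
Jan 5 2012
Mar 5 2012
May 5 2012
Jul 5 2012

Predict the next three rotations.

Each date is the 5th; the gaps (62, 61, 61, 60, 61, 61) track the month lengths.
The rule is the 5th of every 2 months.
Next: September 2012 → Sep 5 2012.
November 2012: Nov 5 2012.
January 2013: Jan 5 2013.

Sep 5 2012, Nov 5 2012, Jan 5 2013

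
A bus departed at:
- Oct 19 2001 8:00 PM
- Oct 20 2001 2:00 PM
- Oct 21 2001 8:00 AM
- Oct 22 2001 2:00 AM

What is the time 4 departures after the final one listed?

Spacing: 18, 18, 18 h — constant 18 h.
Oct 22 2001 2:00 AM + 18 h = Oct 22 2001 8:00 PM.
Oct 22 2001 8:00 PM + 18 h = Oct 23 2001 2:00 PM.
Oct 23 2001 2:00 PM + 18 h = Oct 24 2001 8:00 AM.
Oct 24 2001 8:00 AM + 18 h = Oct 25 2001 2:00 AM.

Oct 25 2001 2:00 AM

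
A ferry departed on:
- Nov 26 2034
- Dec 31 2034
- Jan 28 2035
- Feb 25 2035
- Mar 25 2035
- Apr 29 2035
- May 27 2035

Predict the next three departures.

These are Sundays with 35, 28, 28, 28, 35, 28-day gaps.
Each is the final Sunday of its month — Dec 31 2034 is past the 28th, so '4th Sunday' doesn't fit.
Last Sunday of June 2035: Jun 24 2035.
July 2035 ends with Sunday Jul 29 2035.
Last Sunday of August 2035: Aug 26 2035.

Jun 24 2035, Jul 29 2035, Aug 26 2035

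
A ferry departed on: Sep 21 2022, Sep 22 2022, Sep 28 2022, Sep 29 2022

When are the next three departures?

Oct 5 2022, Oct 6 2022, Oct 12 2022

Gaps: 1, 6, 1 days — not constant, but cyclic with period 2.
The events fall on every Wednesday and Thursday.
Next Wednesday: Oct 5 2022.
Next Thursday: Oct 6 2022.
Next Wednesday: Oct 12 2022.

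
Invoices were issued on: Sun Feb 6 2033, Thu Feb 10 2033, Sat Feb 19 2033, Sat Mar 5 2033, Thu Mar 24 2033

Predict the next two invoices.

Gaps: 4, 9, 14, 19 days — each gap is 5 larger than the previous one.
Next gap: 24 days. Thu Mar 24 2033 + 24 days = Sun Apr 17 2033.
Next gap: 29 days. Sun Apr 17 2033 + 29 days = Mon May 16 2033.

Sun Apr 17 2033, Mon May 16 2033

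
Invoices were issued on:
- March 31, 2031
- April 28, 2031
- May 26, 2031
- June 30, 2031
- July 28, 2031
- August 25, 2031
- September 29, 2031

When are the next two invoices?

October 27, 2031; November 24, 2031

Every date is a Monday; gaps 28, 28, 35, 28, 28, 35 days.
Each is the last Monday of its month (at least one falls on the 29th or later, ruling out '4th Monday').
Last Monday of October 2031: October 27, 2031.
Last Monday of November 2031: November 24, 2031.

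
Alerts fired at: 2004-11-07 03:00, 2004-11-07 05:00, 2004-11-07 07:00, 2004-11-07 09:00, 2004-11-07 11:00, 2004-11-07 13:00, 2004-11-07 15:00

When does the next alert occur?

2004-11-07 17:00

The interval is a steady 2 hours (2, 2, 2, 2, 2, 2).
2004-11-07 15:00 + 2 h = 2004-11-07 17:00.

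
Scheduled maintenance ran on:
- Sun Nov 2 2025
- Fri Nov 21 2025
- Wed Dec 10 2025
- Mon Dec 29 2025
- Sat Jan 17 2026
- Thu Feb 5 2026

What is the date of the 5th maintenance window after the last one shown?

Mon May 11 2026

Gaps between consecutive events: 19, 19, 19, 19, 19 days — a constant 19-day interval.
Thu Feb 5 2026 + 19 days = Tue Feb 24 2026.
Tue Feb 24 2026 + 19 days = Sun Mar 15 2026.
Sun Mar 15 2026 + 19 days = Fri Apr 3 2026.
Fri Apr 3 2026 + 19 days = Wed Apr 22 2026.
Wed Apr 22 2026 + 19 days = Mon May 11 2026.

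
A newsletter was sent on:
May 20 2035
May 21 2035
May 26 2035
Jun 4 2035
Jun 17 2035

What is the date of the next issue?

Jul 4 2035

The spacing grows by 4 each time: 1, 5, 9, 13 days.
Next gap: 17 days. Jun 17 2035 + 17 days = Jul 4 2035.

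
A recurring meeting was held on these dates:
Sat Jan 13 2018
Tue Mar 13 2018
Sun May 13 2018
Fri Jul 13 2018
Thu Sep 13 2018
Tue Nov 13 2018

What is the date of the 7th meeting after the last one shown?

Mon Jan 13 2020

The day-of-month is always 13 (59, 61, 61, 62, 61 days between events).
So this recurs on the 13th of every 2 months.
Next: January 2019 → Sun Jan 13 2019.
Next: March 2019 → Wed Mar 13 2019.
May 2019: Mon May 13 2019.
Next: July 2019 → Sat Jul 13 2019.
September 2019: Fri Sep 13 2019.
Next: November 2019 → Wed Nov 13 2019.
Next: January 2020 → Mon Jan 13 2020.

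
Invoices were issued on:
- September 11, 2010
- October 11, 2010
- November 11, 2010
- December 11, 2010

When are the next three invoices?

Each date is the 11th; the gaps (30, 31, 30) track the month lengths.
The rule is the 11th of each month.
January 2011: January 11, 2011.
Next: February 2011 → February 11, 2011.
Next: March 2011 → March 11, 2011.

January 11, 2011; February 11, 2011; March 11, 2011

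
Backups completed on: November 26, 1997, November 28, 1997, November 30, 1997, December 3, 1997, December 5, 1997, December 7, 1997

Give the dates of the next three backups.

December 10, 1997; December 12, 1997; December 14, 1997

Gaps: 2, 2, 3, 2, 2 days — not constant, but cyclic with period 3.
The events fall on every Wednesday, Friday and Sunday.
The following Wednesday is December 10, 1997.
The following Friday is December 12, 1997.
Next Sunday: December 14, 1997.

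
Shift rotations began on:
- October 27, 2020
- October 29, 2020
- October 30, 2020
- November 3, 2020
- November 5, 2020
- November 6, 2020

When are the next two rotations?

The gap pattern 2, 1, 4, 2, 1 repeats every 3 events.
These are the Tuesdays, Thursdays and Fridays of each week.
Next Tuesday: November 10, 2020.
Next Thursday: November 12, 2020.

November 10, 2020; November 12, 2020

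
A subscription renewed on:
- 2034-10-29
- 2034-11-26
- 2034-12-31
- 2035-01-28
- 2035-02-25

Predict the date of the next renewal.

All Sundays; the gaps (28, 35, 28, 28) vary with month length.
This is the last Sunday of each month.
March 2035 ends with Sunday 2035-03-25.

2035-03-25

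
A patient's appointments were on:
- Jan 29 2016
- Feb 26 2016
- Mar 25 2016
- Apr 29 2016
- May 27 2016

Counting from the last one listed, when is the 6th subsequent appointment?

Nov 25 2016

Every date is a Friday; gaps 28, 28, 35, 28 days.
Each is the last Friday of its month (at least one falls on the 29th or later, ruling out '4th Friday').
June 2016 ends with Friday Jun 24 2016.
Last Friday of July 2016: Jul 29 2016.
Last Friday of August 2016: Aug 26 2016.
September 2016 ends with Friday Sep 30 2016.
Last Friday of October 2016: Oct 28 2016.
November 2016 ends with Friday Nov 25 2016.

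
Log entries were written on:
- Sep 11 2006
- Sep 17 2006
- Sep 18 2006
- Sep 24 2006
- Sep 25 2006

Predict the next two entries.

Oct 1 2006, Oct 2 2006

The gap pattern 6, 1, 6, 1 repeats every 2 events.
These are the Mondays and Sundays of each week.
The following Sunday is Oct 1 2006.
The following Monday is Oct 2 2006.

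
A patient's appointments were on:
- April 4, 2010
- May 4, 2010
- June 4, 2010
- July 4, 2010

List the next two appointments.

August 4, 2010; September 4, 2010

The day-of-month is always 4 (30, 31, 30 days between events).
So this recurs on the 4th of each month.
August 2010: August 4, 2010.
Next: September 2010 → September 4, 2010.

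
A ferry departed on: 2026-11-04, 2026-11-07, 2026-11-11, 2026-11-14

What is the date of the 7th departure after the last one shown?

2026-12-09

Every event lands on a Wednesday or Saturday (gaps cycle 3, 4, 3).
So the schedule is: every Wednesday and Saturday.
The following Wednesday is 2026-11-18.
Next Saturday: 2026-11-21.
Next Wednesday: 2026-11-25.
Next Saturday: 2026-11-28.
The following Wednesday is 2026-12-02.
The following Saturday is 2026-12-05.
The following Wednesday is 2026-12-09.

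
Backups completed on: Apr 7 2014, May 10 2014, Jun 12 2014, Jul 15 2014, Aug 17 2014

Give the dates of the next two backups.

Gaps between consecutive events: 33, 33, 33, 33 days — a constant 33-day interval.
Aug 17 2014 + 33 days = Sep 19 2014.
Sep 19 2014 + 33 days = Oct 22 2014.

Sep 19 2014, Oct 22 2014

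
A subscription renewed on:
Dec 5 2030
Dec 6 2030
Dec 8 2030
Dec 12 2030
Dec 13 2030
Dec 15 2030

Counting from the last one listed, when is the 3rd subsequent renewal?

Dec 22 2030

Every event lands on a Thursday or Friday or Sunday (gaps cycle 1, 2, 4, 1, 2).
So the schedule is: every Thursday, Friday and Sunday.
Next Thursday: Dec 19 2030.
Next Friday: Dec 20 2030.
The following Sunday is Dec 22 2030.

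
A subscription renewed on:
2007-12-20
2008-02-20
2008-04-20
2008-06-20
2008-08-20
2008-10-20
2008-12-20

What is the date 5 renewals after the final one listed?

Gaps: 62, 60, 61, 61, 61, 61 days — not constant. Every event is on the 20th of the month.
Pattern: the 20th of every 2 months.
Next: February 2009 → 2009-02-20.
April 2009: 2009-04-20.
Next: June 2009 → 2009-06-20.
August 2009: 2009-08-20.
Next: October 2009 → 2009-10-20.

2009-10-20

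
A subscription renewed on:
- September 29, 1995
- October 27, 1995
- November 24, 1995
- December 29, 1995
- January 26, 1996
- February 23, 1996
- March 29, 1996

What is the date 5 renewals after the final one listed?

August 30, 1996

Every date is a Friday; gaps 28, 28, 35, 28, 28, 35 days.
Each is the last Friday of its month (at least one falls on the 29th or later, ruling out '4th Friday').
April 1996 ends with Friday April 26, 1996.
Last Friday of May 1996: May 31, 1996.
June 1996 ends with Friday June 28, 1996.
Last Friday of July 1996: July 26, 1996.
August 1996 ends with Friday August 30, 1996.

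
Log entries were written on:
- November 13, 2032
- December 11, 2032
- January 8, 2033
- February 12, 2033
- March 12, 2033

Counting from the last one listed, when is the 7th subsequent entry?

All dates are Saturdays, 28, 28, 35, 28 days apart.
Specifically, the 2nd Saturday of each month.
April 2033 — 2nd Saturday is April 9, 2033.
May 2033 — 2nd Saturday is May 14, 2033.
June 2033 — 2nd Saturday is June 11, 2033.
2nd Saturday of July 2033: July 9, 2033.
2nd Saturday of August 2033: August 13, 2033.
September 2033 — 2nd Saturday is September 10, 2033.
2nd Saturday of October 2033: October 8, 2033.

October 8, 2033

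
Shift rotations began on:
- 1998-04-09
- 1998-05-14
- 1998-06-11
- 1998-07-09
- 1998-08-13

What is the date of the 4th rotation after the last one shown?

All dates are Thursdays, 35, 28, 28, 35 days apart.
Specifically, the 2nd Thursday of each month.
2nd Thursday of September 1998: 1998-09-10.
2nd Thursday of October 1998: 1998-10-08.
2nd Thursday of November 1998: 1998-11-12.
December 1998 — 2nd Thursday is 1998-12-10.

1998-12-10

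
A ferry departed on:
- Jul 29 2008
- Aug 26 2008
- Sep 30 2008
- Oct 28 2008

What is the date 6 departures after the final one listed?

Apr 28 2009

All Tuesdays; the gaps (28, 35, 28) vary with month length.
This is the last Tuesday of each month.
Last Tuesday of November 2008: Nov 25 2008.
Last Tuesday of December 2008: Dec 30 2008.
Last Tuesday of January 2009: Jan 27 2009.
Last Tuesday of February 2009: Feb 24 2009.
Last Tuesday of March 2009: Mar 31 2009.
Last Tuesday of April 2009: Apr 28 2009.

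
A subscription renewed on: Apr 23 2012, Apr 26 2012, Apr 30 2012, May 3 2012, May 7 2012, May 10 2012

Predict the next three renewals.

Every event lands on a Monday or Thursday (gaps cycle 3, 4, 3, 4, 3).
So the schedule is: every Monday and Thursday.
Next Monday: May 14 2012.
Next Thursday: May 17 2012.
Next Monday: May 21 2012.

May 14 2012, May 17 2012, May 21 2012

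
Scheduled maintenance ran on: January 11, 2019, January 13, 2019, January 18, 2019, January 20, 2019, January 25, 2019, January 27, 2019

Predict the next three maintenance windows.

February 1, 2019; February 3, 2019; February 8, 2019

Every event lands on a Friday or Sunday (gaps cycle 2, 5, 2, 5, 2).
So the schedule is: every Friday and Sunday.
Next Friday: February 1, 2019.
The following Sunday is February 3, 2019.
The following Friday is February 8, 2019.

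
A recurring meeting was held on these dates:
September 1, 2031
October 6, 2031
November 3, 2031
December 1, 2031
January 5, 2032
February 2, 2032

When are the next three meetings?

Gaps: 35, 28, 28, 35, 28 days — a mix of 28 and 35. Every date is a Monday.
Each is the 1st Monday of its month.
1st Monday of March 2032: March 1, 2032.
1st Monday of April 2032: April 5, 2032.
1st Monday of May 2032: May 3, 2032.

March 1, 2032; April 5, 2032; May 3, 2032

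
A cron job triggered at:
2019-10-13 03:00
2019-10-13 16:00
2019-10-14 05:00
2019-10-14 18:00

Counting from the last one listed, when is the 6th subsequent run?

2019-10-18 00:00

Spacing: 13, 13, 13 h — constant 13 h.
2019-10-14 18:00 + 13 h = 2019-10-15 07:00.
2019-10-15 07:00 + 13 h = 2019-10-15 20:00.
2019-10-15 20:00 + 13 h = 2019-10-16 09:00.
2019-10-16 09:00 + 13 h = 2019-10-16 22:00.
2019-10-16 22:00 + 13 h = 2019-10-17 11:00.
2019-10-17 11:00 + 13 h = 2019-10-18 00:00.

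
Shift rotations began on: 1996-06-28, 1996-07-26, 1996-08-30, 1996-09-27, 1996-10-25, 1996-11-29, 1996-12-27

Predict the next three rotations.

All Fridays; the gaps (28, 35, 28, 28, 35, 28) vary with month length.
This is the last Friday of each month.
Last Friday of January 1997: 1997-01-31.
Last Friday of February 1997: 1997-02-28.
Last Friday of March 1997: 1997-03-28.

1997-01-31, 1997-02-28, 1997-03-28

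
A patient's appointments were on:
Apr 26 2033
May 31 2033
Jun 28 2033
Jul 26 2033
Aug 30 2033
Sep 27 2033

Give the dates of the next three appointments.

These are Tuesdays with 35, 28, 28, 35, 28-day gaps.
Each is the final Tuesday of its month — May 31 2033 is past the 28th, so '4th Tuesday' doesn't fit.
Last Tuesday of October 2033: Oct 25 2033.
November 2033 ends with Tuesday Nov 29 2033.
Last Tuesday of December 2033: Dec 27 2033.

Oct 25 2033, Nov 29 2033, Dec 27 2033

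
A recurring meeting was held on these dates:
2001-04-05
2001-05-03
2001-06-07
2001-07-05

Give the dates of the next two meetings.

2001-08-02, 2001-09-06

Gaps: 28, 35, 28 days — a mix of 28 and 35. Every date is a Thursday.
Each is the 1st Thursday of its month.
August 2001 — 1st Thursday is 2001-08-02.
1st Thursday of September 2001: 2001-09-06.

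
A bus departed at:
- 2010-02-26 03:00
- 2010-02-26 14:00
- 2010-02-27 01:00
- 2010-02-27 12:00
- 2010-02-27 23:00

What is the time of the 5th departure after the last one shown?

2010-03-02 06:00

Spacing: 11, 11, 11, 11 h — constant 11 h.
2010-02-27 23:00 + 11 h = 2010-02-28 10:00.
2010-02-28 10:00 + 11 h = 2010-02-28 21:00.
2010-02-28 21:00 + 11 h = 2010-03-01 08:00.
2010-03-01 08:00 + 11 h = 2010-03-01 19:00.
2010-03-01 19:00 + 11 h = 2010-03-02 06:00.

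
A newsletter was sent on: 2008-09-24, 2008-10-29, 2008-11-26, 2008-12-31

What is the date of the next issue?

Every date is a Wednesday; gaps 35, 28, 35 days.
Each is the last Wednesday of its month (at least one falls on the 29th or later, ruling out '4th Wednesday').
Last Wednesday of January 2009: 2009-01-28.

2009-01-28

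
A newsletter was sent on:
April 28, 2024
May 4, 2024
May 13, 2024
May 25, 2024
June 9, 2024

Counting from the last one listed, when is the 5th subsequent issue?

The spacing grows by 3 each time: 6, 9, 12, 15 days.
Next gap: 18 days. June 9, 2024 + 18 days = June 27, 2024.
Next gap: 21 days. June 27, 2024 + 21 days = July 18, 2024.
Next gap: 24 days. July 18, 2024 + 24 days = August 11, 2024.
Next gap: 27 days. August 11, 2024 + 27 days = September 7, 2024.
Next gap: 30 days. September 7, 2024 + 30 days = October 7, 2024.

October 7, 2024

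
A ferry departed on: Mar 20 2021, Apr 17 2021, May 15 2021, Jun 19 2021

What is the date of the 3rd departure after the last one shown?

Sep 18 2021

Gaps: 28, 28, 35 days — a mix of 28 and 35. Every date is a Saturday.
Each is the 3rd Saturday of its month.
July 2021 — 3rd Saturday is Jul 17 2021.
August 2021 — 3rd Saturday is Aug 21 2021.
September 2021 — 3rd Saturday is Sep 18 2021.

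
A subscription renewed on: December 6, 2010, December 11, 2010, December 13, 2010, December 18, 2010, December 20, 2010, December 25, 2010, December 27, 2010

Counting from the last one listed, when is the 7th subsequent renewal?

Gaps: 5, 2, 5, 2, 5, 2 days — not constant, but cyclic with period 2.
The events fall on every Monday and Saturday.
Next Saturday: January 1, 2011.
The following Monday is January 3, 2011.
Next Saturday: January 8, 2011.
The following Monday is January 10, 2011.
The following Saturday is January 15, 2011.
Next Monday: January 17, 2011.
Next Saturday: January 22, 2011.

January 22, 2011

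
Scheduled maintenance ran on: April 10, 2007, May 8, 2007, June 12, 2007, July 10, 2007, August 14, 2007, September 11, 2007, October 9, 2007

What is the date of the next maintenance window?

All dates are Tuesdays, 28, 35, 28, 35, 28, 28 days apart.
Specifically, the 2nd Tuesday of each month.
November 2007 — 2nd Tuesday is November 13, 2007.

November 13, 2007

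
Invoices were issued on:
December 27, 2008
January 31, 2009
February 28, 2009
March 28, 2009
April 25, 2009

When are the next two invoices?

May 30, 2009; June 27, 2009

These are Saturdays with 35, 28, 28, 28-day gaps.
Each is the final Saturday of its month — January 31, 2009 is past the 28th, so '4th Saturday' doesn't fit.
Last Saturday of May 2009: May 30, 2009.
Last Saturday of June 2009: June 27, 2009.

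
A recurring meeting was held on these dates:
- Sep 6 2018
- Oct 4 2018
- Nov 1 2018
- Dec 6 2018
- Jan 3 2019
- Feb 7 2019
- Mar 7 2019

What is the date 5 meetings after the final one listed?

These are Thursdays at 28- or 35-day spacing (28, 28, 35, 28, 35, 28).
The pattern: 1st Thursday of the month.
1st Thursday of April 2019: Apr 4 2019.
May 2019 — 1st Thursday is May 2 2019.
1st Thursday of June 2019: Jun 6 2019.
July 2019 — 1st Thursday is Jul 4 2019.
August 2019 — 1st Thursday is Aug 1 2019.

Aug 1 2019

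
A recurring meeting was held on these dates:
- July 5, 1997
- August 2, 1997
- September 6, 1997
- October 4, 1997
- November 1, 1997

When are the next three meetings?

December 6, 1997; January 3, 1998; February 7, 1998

These are Saturdays at 28- or 35-day spacing (28, 35, 28, 28).
The pattern: 1st Saturday of the month.
1st Saturday of December 1997: December 6, 1997.
January 1998 — 1st Saturday is January 3, 1998.
February 1998 — 1st Saturday is February 7, 1998.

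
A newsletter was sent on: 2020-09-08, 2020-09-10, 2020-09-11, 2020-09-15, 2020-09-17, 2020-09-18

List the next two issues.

Every event lands on a Tuesday or Thursday or Friday (gaps cycle 2, 1, 4, 2, 1).
So the schedule is: every Tuesday, Thursday and Friday.
Next Tuesday: 2020-09-22.
The following Thursday is 2020-09-24.

2020-09-22, 2020-09-24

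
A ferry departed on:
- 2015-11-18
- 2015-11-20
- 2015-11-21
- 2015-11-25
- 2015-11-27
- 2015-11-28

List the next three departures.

The gap pattern 2, 1, 4, 2, 1 repeats every 3 events.
These are the Wednesdays, Fridays and Saturdays of each week.
Next Wednesday: 2015-12-02.
Next Friday: 2015-12-04.
The following Saturday is 2015-12-05.

2015-12-02, 2015-12-04, 2015-12-05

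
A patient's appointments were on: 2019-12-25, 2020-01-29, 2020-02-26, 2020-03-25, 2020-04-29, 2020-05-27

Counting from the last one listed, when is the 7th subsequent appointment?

2020-12-30

These are Wednesdays with 35, 28, 28, 35, 28-day gaps.
Each is the final Wednesday of its month — 2020-01-29 is past the 28th, so '4th Wednesday' doesn't fit.
Last Wednesday of June 2020: 2020-06-24.
Last Wednesday of July 2020: 2020-07-29.
Last Wednesday of August 2020: 2020-08-26.
Last Wednesday of September 2020: 2020-09-30.
October 2020 ends with Wednesday 2020-10-28.
Last Wednesday of November 2020: 2020-11-25.
December 2020 ends with Wednesday 2020-12-30.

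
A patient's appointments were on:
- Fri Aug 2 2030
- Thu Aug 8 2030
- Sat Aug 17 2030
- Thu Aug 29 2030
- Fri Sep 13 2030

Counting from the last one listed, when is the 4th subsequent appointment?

Thu Dec 12 2030

Intervals are 6, 9, 12, 15 days — an arithmetic progression with common difference 3.
Next gap: 18 days. Fri Sep 13 2030 + 18 days = Tue Oct 1 2030.
Next gap: 21 days. Tue Oct 1 2030 + 21 days = Tue Oct 22 2030.
Next gap: 24 days. Tue Oct 22 2030 + 24 days = Fri Nov 15 2030.
Next gap: 27 days. Fri Nov 15 2030 + 27 days = Thu Dec 12 2030.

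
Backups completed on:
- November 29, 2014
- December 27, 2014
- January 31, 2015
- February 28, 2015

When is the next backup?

These are Saturdays with 28, 35, 28-day gaps.
Each is the final Saturday of its month — November 29, 2014 is past the 28th, so '4th Saturday' doesn't fit.
March 2015 ends with Saturday March 28, 2015.

March 28, 2015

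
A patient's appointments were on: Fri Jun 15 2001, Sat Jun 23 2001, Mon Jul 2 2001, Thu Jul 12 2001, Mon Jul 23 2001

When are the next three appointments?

Sat Aug 4 2001, Fri Aug 17 2001, Fri Aug 31 2001

Intervals are 8, 9, 10, 11 days — an arithmetic progression with common difference 1.
Next gap: 12 days. Mon Jul 23 2001 + 12 days = Sat Aug 4 2001.
Next gap: 13 days. Sat Aug 4 2001 + 13 days = Fri Aug 17 2001.
Next gap: 14 days. Fri Aug 17 2001 + 14 days = Fri Aug 31 2001.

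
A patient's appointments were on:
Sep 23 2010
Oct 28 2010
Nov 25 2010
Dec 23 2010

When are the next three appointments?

Jan 27 2011, Feb 24 2011, Mar 24 2011

These are Thursdays at 28- or 35-day spacing (35, 28, 28).
The pattern: 4th Thursday of the month.
January 2011 — 4th Thursday is Jan 27 2011.
February 2011 — 4th Thursday is Feb 24 2011.
March 2011 — 4th Thursday is Mar 24 2011.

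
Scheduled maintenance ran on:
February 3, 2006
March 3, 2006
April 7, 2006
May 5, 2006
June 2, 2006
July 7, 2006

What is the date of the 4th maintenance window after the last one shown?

November 3, 2006

Gaps: 28, 35, 28, 28, 35 days — a mix of 28 and 35. Every date is a Friday.
Each is the 1st Friday of its month.
1st Friday of August 2006: August 4, 2006.
1st Friday of September 2006: September 1, 2006.
1st Friday of October 2006: October 6, 2006.
1st Friday of November 2006: November 3, 2006.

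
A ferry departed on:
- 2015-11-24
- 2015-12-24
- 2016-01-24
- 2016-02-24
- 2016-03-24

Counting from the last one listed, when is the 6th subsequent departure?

2016-09-24

Gaps: 30, 31, 31, 29 days — not constant. Every event is on the 24th of the month.
Pattern: the 24th of each month.
Next: April 2016 → 2016-04-24.
May 2016: 2016-05-24.
Next: June 2016 → 2016-06-24.
Next: July 2016 → 2016-07-24.
Next: August 2016 → 2016-08-24.
Next: September 2016 → 2016-09-24.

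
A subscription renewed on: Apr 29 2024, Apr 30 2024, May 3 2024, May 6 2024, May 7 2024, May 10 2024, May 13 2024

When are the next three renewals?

May 14 2024, May 17 2024, May 20 2024

The gap pattern 1, 3, 3, 1, 3, 3 repeats every 3 events.
These are the Mondays, Tuesdays and Fridays of each week.
Next Tuesday: May 14 2024.
Next Friday: May 17 2024.
Next Monday: May 20 2024.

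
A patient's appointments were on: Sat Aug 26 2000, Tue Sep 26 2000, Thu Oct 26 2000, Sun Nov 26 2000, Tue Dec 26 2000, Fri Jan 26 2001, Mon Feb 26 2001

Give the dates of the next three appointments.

Mon Mar 26 2001, Thu Apr 26 2001, Sat May 26 2001

Each date is the 26th; the gaps (31, 30, 31, 30, 31, 31) track the month lengths.
The rule is the 26th of each month.
March 2001: Mon Mar 26 2001.
April 2001: Thu Apr 26 2001.
May 2001: Sat May 26 2001.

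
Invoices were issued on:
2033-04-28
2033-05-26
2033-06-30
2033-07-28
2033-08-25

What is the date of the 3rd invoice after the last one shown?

These are Thursdays with 28, 35, 28, 28-day gaps.
Each is the final Thursday of its month — 2033-06-30 is past the 28th, so '4th Thursday' doesn't fit.
September 2033 ends with Thursday 2033-09-29.
Last Thursday of October 2033: 2033-10-27.
Last Thursday of November 2033: 2033-11-24.

2033-11-24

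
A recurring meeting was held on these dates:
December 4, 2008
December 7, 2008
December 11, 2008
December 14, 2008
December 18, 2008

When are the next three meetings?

December 21, 2008; December 25, 2008; December 28, 2008

The gap pattern 3, 4, 3, 4 repeats every 2 events.
These are the Thursdays and Sundays of each week.
The following Sunday is December 21, 2008.
Next Thursday: December 25, 2008.
The following Sunday is December 28, 2008.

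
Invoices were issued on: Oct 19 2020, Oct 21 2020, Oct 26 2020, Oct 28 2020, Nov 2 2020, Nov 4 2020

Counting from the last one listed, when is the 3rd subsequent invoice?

Gaps: 2, 5, 2, 5, 2 days — not constant, but cyclic with period 2.
The events fall on every Monday and Wednesday.
The following Monday is Nov 9 2020.
The following Wednesday is Nov 11 2020.
Next Monday: Nov 16 2020.

Nov 16 2020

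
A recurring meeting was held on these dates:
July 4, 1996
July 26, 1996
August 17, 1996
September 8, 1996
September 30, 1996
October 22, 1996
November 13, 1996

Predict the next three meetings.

The spacing is 22, 22, 22, 22, 22, 22 days — always 22 days.
November 13, 1996 + 22 days = December 5, 1996.
December 5, 1996 + 22 days = December 27, 1996.
December 27, 1996 + 22 days = January 18, 1997.

December 5, 1996; December 27, 1996; January 18, 1997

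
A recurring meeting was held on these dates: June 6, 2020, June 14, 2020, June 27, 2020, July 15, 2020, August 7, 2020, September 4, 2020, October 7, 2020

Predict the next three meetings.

November 14, 2020; December 27, 2020; February 13, 2021

Intervals are 8, 13, 18, 23, 28, 33 days — an arithmetic progression with common difference 5.
Next gap: 38 days. October 7, 2020 + 38 days = November 14, 2020.
Next gap: 43 days. November 14, 2020 + 43 days = December 27, 2020.
Next gap: 48 days. December 27, 2020 + 48 days = February 13, 2021.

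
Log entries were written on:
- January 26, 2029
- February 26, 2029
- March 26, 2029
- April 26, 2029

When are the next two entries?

Each date is the 26th; the gaps (31, 28, 31) track the month lengths.
The rule is the 26th of each month.
Next: May 2029 → May 26, 2029.
Next: June 2029 → June 26, 2029.

May 26, 2029; June 26, 2029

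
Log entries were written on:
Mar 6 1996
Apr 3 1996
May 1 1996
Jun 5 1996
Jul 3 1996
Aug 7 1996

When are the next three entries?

Gaps: 28, 28, 35, 28, 35 days — a mix of 28 and 35. Every date is a Wednesday.
Each is the 1st Wednesday of its month.
1st Wednesday of September 1996: Sep 4 1996.
October 1996 — 1st Wednesday is Oct 2 1996.
November 1996 — 1st Wednesday is Nov 6 1996.

Sep 4 1996, Oct 2 1996, Nov 6 1996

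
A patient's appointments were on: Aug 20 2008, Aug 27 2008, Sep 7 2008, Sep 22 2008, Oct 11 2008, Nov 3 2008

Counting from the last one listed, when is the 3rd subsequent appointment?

Feb 4 2009

Gaps: 7, 11, 15, 19, 23 days — each gap is 4 larger than the previous one.
Next gap: 27 days. Nov 3 2008 + 27 days = Nov 30 2008.
Next gap: 31 days. Nov 30 2008 + 31 days = Dec 31 2008.
Next gap: 35 days. Dec 31 2008 + 35 days = Feb 4 2009.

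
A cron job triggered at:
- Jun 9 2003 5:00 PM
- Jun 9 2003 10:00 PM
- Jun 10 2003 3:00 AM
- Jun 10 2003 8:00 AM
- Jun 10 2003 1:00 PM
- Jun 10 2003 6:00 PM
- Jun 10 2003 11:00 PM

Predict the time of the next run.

Gaps: 5, 5, 5, 5, 5, 5 hours — each event is 5 hours after the previous one.
Jun 10 2003 11:00 PM + 5 h = Jun 11 2003 4:00 AM.

Jun 11 2003 4:00 AM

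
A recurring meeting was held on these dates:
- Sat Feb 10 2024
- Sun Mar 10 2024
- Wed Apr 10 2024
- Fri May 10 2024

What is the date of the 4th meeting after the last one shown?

Tue Sep 10 2024

Each date is the 10th; the gaps (29, 31, 30) track the month lengths.
The rule is the 10th of each month.
June 2024: Mon Jun 10 2024.
July 2024: Wed Jul 10 2024.
August 2024: Sat Aug 10 2024.
Next: September 2024 → Tue Sep 10 2024.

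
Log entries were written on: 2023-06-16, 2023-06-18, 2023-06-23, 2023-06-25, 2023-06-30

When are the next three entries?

2023-07-02, 2023-07-07, 2023-07-09

Gaps: 2, 5, 2, 5 days — not constant, but cyclic with period 2.
The events fall on every Friday and Sunday.
The following Sunday is 2023-07-02.
Next Friday: 2023-07-07.
The following Sunday is 2023-07-09.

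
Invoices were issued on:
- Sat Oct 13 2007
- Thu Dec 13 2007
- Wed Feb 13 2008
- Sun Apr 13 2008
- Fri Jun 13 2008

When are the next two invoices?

Wed Aug 13 2008, Mon Oct 13 2008

Each date is the 13th; the gaps (61, 62, 60, 61) track the month lengths.
The rule is the 13th of every 2 months.
August 2008: Wed Aug 13 2008.
October 2008: Mon Oct 13 2008.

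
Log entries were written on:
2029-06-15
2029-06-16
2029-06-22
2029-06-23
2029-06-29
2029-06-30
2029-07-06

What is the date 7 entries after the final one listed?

2029-07-28

Gaps: 1, 6, 1, 6, 1, 6 days — not constant, but cyclic with period 2.
The events fall on every Friday and Saturday.
The following Saturday is 2029-07-07.
The following Friday is 2029-07-13.
Next Saturday: 2029-07-14.
Next Friday: 2029-07-20.
The following Saturday is 2029-07-21.
Next Friday: 2029-07-27.
The following Saturday is 2029-07-28.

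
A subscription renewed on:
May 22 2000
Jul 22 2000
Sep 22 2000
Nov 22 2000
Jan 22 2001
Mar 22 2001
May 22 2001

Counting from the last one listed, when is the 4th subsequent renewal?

Jan 22 2002

Gaps: 61, 62, 61, 61, 59, 61 days — not constant. Every event is on the 22nd of the month.
Pattern: the 22nd of every 2 months.
Next: July 2001 → Jul 22 2001.
Next: September 2001 → Sep 22 2001.
November 2001: Nov 22 2001.
January 2002: Jan 22 2002.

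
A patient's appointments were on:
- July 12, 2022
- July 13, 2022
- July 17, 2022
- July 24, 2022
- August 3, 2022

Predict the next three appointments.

August 16, 2022; September 1, 2022; September 20, 2022

Gaps: 1, 4, 7, 10 days — each gap is 3 larger than the previous one.
Next gap: 13 days. August 3, 2022 + 13 days = August 16, 2022.
Next gap: 16 days. August 16, 2022 + 16 days = September 1, 2022.
Next gap: 19 days. September 1, 2022 + 19 days = September 20, 2022.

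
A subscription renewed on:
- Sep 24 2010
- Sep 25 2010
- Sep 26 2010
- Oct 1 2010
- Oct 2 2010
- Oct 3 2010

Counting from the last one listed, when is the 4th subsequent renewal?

The gap pattern 1, 1, 5, 1, 1 repeats every 3 events.
These are the Fridays, Saturdays and Sundays of each week.
The following Friday is Oct 8 2010.
The following Saturday is Oct 9 2010.
The following Sunday is Oct 10 2010.
The following Friday is Oct 15 2010.

Oct 15 2010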